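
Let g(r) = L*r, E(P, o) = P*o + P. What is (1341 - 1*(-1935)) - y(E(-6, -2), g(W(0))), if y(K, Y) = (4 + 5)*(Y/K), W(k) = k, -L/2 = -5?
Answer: 3276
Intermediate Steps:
L = 10 (L = -2*(-5) = 10)
E(P, o) = P + P*o
g(r) = 10*r
y(K, Y) = 9*Y/K (y(K, Y) = 9*(Y/K) = 9*Y/K)
(1341 - 1*(-1935)) - y(E(-6, -2), g(W(0))) = (1341 - 1*(-1935)) - 9*10*0/((-6*(1 - 2))) = (1341 + 1935) - 9*0/((-6*(-1))) = 3276 - 9*0/6 = 3276 - 1*0 = 3276 + 0 = 3276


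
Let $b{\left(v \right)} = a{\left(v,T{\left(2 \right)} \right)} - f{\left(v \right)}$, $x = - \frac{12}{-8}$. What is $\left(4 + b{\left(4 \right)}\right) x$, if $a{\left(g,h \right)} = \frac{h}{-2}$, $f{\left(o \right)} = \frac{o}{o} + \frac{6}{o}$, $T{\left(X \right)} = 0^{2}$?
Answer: $\frac{9}{4} \approx 2.25$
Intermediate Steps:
$x = \frac{3}{2}$ ($x = \left(-12\right) \left(- \frac{1}{8}\right) = \frac{3}{2} \approx 1.5$)
$T{\left(X \right)} = 0$
$f{\left(o \right)} = 1 + \frac{6}{o}$
$a{\left(g,h \right)} = - \frac{h}{2}$ ($a{\left(g,h \right)} = h \left(- \frac{1}{2}\right) = - \frac{h}{2}$)
$b{\left(v \right)} = - \frac{6 + v}{v}$ ($b{\left(v \right)} = \left(- \frac{1}{2}\right) 0 - \frac{6 + v}{v} = 0 - \frac{6 + v}{v} = - \frac{6 + v}{v}$)
$\left(4 + b{\left(4 \right)}\right) x = \left(4 + \frac{-6 - 4}{4}\right) \frac{3}{2} = \left(4 + \frac{1}{4} \left(-10\right)\right) \frac{3}{2} = \left(4 - \frac{5}{2}\right) \frac{3}{2} = \frac{3}{2} \cdot \frac{3}{2} = \frac{9}{4}$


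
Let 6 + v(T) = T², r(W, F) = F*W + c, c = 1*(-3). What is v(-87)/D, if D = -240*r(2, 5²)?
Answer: -2521/3760 ≈ -0.67048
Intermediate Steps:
c = -3
r(W, F) = -3 + F*W (r(W, F) = F*W - 3 = -3 + F*W)
D = -11280 (D = -240*(-3 + 5²*2) = -240*(-3 + 25*2) = -240*(-3 + 50) = -240*47 = -11280)
v(T) = -6 + T²
v(-87)/D = (-6 + (-87)²)/(-11280) = (-6 + 7569)*(-1/11280) = 7563*(-1/11280) = -2521/3760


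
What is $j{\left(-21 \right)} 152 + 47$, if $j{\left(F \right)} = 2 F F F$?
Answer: $-2815297$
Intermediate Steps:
$j{\left(F \right)} = 2 F^{3}$ ($j{\left(F \right)} = 2 F^{2} F = 2 F^{3}$)
$j{\left(-21 \right)} 152 + 47 = 2 \left(-21\right)^{3} \cdot 152 + 47 = 2 \left(-9261\right) 152 + 47 = \left(-18522\right) 152 + 47 = -2815344 + 47 = -2815297$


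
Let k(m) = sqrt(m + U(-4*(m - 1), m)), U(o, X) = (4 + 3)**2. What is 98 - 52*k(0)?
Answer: -266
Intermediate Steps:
U(o, X) = 49 (U(o, X) = 7**2 = 49)
k(m) = sqrt(49 + m) (k(m) = sqrt(m + 49) = sqrt(49 + m))
98 - 52*k(0) = 98 - 52*sqrt(49 + 0) = 98 - 52*sqrt(49) = 98 - 52*7 = 98 - 364 = -266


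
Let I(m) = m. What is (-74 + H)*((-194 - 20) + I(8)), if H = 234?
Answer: -32960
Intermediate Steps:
(-74 + H)*((-194 - 20) + I(8)) = (-74 + 234)*((-194 - 20) + 8) = 160*(-214 + 8) = 160*(-206) = -32960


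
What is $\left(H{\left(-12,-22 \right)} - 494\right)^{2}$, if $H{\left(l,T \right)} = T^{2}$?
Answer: $100$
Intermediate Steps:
$\left(H{\left(-12,-22 \right)} - 494\right)^{2} = \left(\left(-22\right)^{2} - 494\right)^{2} = \left(484 - 494\right)^{2} = \left(-10\right)^{2} = 100$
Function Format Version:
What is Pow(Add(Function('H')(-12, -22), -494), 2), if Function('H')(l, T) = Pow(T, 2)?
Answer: 100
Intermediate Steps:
Pow(Add(Function('H')(-12, -22), -494), 2) = Pow(Add(Pow(-22, 2), -494), 2) = Pow(Add(484, -494), 2) = Pow(-10, 2) = 100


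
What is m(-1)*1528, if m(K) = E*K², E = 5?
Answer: 7640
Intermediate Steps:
m(K) = 5*K²
m(-1)*1528 = (5*(-1)²)*1528 = (5*1)*1528 = 5*1528 = 7640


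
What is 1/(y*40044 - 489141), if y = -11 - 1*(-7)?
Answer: -1/649317 ≈ -1.5401e-6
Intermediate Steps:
y = -4 (y = -11 + 7 = -4)
1/(y*40044 - 489141) = 1/(-4*40044 - 489141) = 1/(-160176 - 489141) = 1/(-649317) = -1/649317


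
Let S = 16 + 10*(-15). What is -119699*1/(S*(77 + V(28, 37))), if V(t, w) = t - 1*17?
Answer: 119699/11792 ≈ 10.151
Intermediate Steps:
V(t, w) = -17 + t (V(t, w) = t - 17 = -17 + t)
S = -134 (S = 16 - 150 = -134)
-119699*1/(S*(77 + V(28, 37))) = -119699*(-1/(134*(77 + (-17 + 28)))) = -119699*(-1/(134*(77 + 11))) = -119699/((-134*88)) = -119699/(-11792) = -119699*(-1/11792) = 119699/11792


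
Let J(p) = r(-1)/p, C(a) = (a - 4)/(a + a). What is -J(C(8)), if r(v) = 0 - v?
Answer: -4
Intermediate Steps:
r(v) = -v
C(a) = (-4 + a)/(2*a) (C(a) = (-4 + a)/((2*a)) = (-4 + a)*(1/(2*a)) = (-4 + a)/(2*a))
J(p) = 1/p (J(p) = (-1*(-1))/p = 1/p)
-J(C(8)) = -1/((1/2)*(-4 + 8)/8) = -1/((1/2)*(1/8)*4) = -1/1/4 = -1*4 = -4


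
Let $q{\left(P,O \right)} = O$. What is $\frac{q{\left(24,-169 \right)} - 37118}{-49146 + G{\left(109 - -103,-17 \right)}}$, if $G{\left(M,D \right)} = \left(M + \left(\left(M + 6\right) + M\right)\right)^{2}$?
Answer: $- \frac{12429}{121006} \approx -0.10271$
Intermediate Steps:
$G{\left(M,D \right)} = \left(6 + 3 M\right)^{2}$ ($G{\left(M,D \right)} = \left(M + \left(\left(6 + M\right) + M\right)\right)^{2} = \left(M + \left(6 + 2 M\right)\right)^{2} = \left(6 + 3 M\right)^{2}$)
$\frac{q{\left(24,-169 \right)} - 37118}{-49146 + G{\left(109 - -103,-17 \right)}} = \frac{-169 - 37118}{-49146 + 9 \left(2 + \left(109 - -103\right)\right)^{2}} = - \frac{37287}{-49146 + 9 \left(2 + \left(109 + 103\right)\right)^{2}} = - \frac{37287}{-49146 + 9 \left(2 + 212\right)^{2}} = - \frac{37287}{-49146 + 9 \cdot 214^{2}} = - \frac{37287}{-49146 + 9 \cdot 45796} = - \frac{37287}{-49146 + 412164} = - \frac{37287}{363018} = \left(-37287\right) \frac{1}{363018} = - \frac{12429}{121006}$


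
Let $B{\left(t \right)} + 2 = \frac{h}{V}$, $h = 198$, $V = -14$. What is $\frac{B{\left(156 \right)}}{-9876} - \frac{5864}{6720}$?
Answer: $- \frac{602129}{691320} \approx -0.87098$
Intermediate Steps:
$B{\left(t \right)} = - \frac{113}{7}$ ($B{\left(t \right)} = -2 + \frac{198}{-14} = -2 + 198 \left(- \frac{1}{14}\right) = -2 - \frac{99}{7} = - \frac{113}{7}$)
$\frac{B{\left(156 \right)}}{-9876} - \frac{5864}{6720} = - \frac{113}{7 \left(-9876\right)} - \frac{5864}{6720} = \left(- \frac{113}{7}\right) \left(- \frac{1}{9876}\right) - \frac{733}{840} = \frac{113}{69132} - \frac{733}{840} = - \frac{602129}{691320}$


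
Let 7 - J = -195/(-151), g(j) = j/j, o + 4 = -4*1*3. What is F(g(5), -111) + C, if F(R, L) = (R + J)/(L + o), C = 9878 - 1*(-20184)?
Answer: 576497961/19177 ≈ 30062.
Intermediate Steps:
o = -16 (o = -4 - 4*1*3 = -4 - 4*3 = -4 - 12 = -16)
g(j) = 1
J = 862/151 (J = 7 - (-195)/(-151) = 7 - (-195)*(-1)/151 = 7 - 1*195/151 = 7 - 195/151 = 862/151 ≈ 5.7086)
C = 30062 (C = 9878 + 20184 = 30062)
F(R, L) = (862/151 + R)/(-16 + L) (F(R, L) = (R + 862/151)/(L - 16) = (862/151 + R)/(-16 + L))
F(g(5), -111) + C = (862/151 + 1)/(-16 - 111) + 30062 = (1013/151)/(-127) + 30062 = -1/127*1013/151 + 30062 = -1013/19177 + 30062 = 576497961/19177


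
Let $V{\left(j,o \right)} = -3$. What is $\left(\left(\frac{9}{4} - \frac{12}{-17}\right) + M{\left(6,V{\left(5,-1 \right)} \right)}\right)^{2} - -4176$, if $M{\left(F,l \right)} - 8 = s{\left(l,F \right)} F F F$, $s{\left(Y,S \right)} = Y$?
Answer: $\frac{1895845585}{4624} \approx 4.1 \cdot 10^{5}$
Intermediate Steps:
$M{\left(F,l \right)} = 8 + l F^{3}$ ($M{\left(F,l \right)} = 8 + l F F F = 8 + l F^{2} F = 8 + l F^{3}$)
$\left(\left(\frac{9}{4} - \frac{12}{-17}\right) + M{\left(6,V{\left(5,-1 \right)} \right)}\right)^{2} - -4176 = \left(\left(\frac{9}{4} - \frac{12}{-17}\right) + \left(8 - 3 \cdot 6^{3}\right)\right)^{2} - -4176 = \left(\left(9 \cdot \frac{1}{4} - - \frac{12}{17}\right) + \left(8 - 648\right)\right)^{2} + 4176 = \left(\left(\frac{9}{4} + \frac{12}{17}\right) + \left(8 - 648\right)\right)^{2} + 4176 = \left(\frac{201}{68} - 640\right)^{2} + 4176 = \left(- \frac{43319}{68}\right)^{2} + 4176 = \frac{1876535761}{4624} + 4176 = \frac{1895845585}{4624}$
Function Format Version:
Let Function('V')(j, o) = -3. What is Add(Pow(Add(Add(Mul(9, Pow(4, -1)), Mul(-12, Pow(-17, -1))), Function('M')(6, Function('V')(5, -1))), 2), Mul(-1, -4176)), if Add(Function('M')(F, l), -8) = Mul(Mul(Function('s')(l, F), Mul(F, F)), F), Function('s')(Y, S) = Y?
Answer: Rational(1895845585, 4624) ≈ 4.1000e+5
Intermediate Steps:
Function('M')(F, l) = Add(8, Mul(l, Pow(F, 3))) (Function('M')(F, l) = Add(8, Mul(Mul(l, Mul(F, F)), F)) = Add(8, Mul(Mul(l, Pow(F, 2)), F)) = Add(8, Mul(l, Pow(F, 3))))
Add(Pow(Add(Add(Mul(9, Pow(4, -1)), Mul(-12, Pow(-17, -1))), Function('M')(6, Function('V')(5, -1))), 2), Mul(-1, -4176)) = Add(Pow(Add(Add(Mul(9, Pow(4, -1)), Mul(-12, Pow(-17, -1))), Add(8, Mul(-3, Pow(6, 3)))), 2), Mul(-1, -4176)) = Add(Pow(Add(Add(Mul(9, Rational(1, 4)), Mul(-12, Rational(-1, 17))), Add(8, Mul(-3, 216))), 2), 4176) = Add(Pow(Add(Add(Rational(9, 4), Rational(12, 17)), Add(8, -648)), 2), 4176) = Add(Pow(Add(Rational(201, 68), -640), 2), 4176) = Add(Pow(Rational(-43319, 68), 2), 4176) = Add(Rational(1876535761, 4624), 4176) = Rational(1895845585, 4624)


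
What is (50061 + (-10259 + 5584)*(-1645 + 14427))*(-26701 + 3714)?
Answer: 1372456971743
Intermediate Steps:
(50061 + (-10259 + 5584)*(-1645 + 14427))*(-26701 + 3714) = (50061 - 4675*12782)*(-22987) = (50061 - 59755850)*(-22987) = -59705789*(-22987) = 1372456971743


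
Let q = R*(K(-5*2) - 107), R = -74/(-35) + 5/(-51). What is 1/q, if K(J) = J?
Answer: -595/140361 ≈ -0.0042391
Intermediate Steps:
R = 3599/1785 (R = -74*(-1/35) + 5*(-1/51) = 74/35 - 5/51 = 3599/1785 ≈ 2.0162)
q = -140361/595 (q = 3599*(-5*2 - 107)/1785 = 3599*(-10 - 107)/1785 = (3599/1785)*(-117) = -140361/595 ≈ -235.90)
1/q = 1/(-140361/595) = -595/140361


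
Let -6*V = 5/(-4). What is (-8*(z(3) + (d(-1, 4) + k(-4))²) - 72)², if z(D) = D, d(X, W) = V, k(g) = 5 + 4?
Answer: 3108397009/5184 ≈ 5.9961e+5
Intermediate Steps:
k(g) = 9
V = 5/24 (V = -5/(6*(-4)) = -5*(-1)/(6*4) = -⅙*(-5/4) = 5/24 ≈ 0.20833)
d(X, W) = 5/24
(-8*(z(3) + (d(-1, 4) + k(-4))²) - 72)² = (-8*(3 + (5/24 + 9)²) - 72)² = (-8*(3 + (221/24)²) - 72)² = (-8*(3 + 48841/576) - 72)² = (-8*50569/576 - 72)² = (-50569/72 - 72)² = (-55753/72)² = 3108397009/5184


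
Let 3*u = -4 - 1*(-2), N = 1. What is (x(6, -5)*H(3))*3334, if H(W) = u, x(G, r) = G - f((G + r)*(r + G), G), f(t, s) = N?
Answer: -33340/3 ≈ -11113.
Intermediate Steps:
f(t, s) = 1
u = -⅔ (u = (-4 - 1*(-2))/3 = (-4 + 2)/3 = (⅓)*(-2) = -⅔ ≈ -0.66667)
x(G, r) = -1 + G (x(G, r) = G - 1*1 = G - 1 = -1 + G)
H(W) = -⅔
(x(6, -5)*H(3))*3334 = ((-1 + 6)*(-⅔))*3334 = (5*(-⅔))*3334 = -10/3*3334 = -33340/3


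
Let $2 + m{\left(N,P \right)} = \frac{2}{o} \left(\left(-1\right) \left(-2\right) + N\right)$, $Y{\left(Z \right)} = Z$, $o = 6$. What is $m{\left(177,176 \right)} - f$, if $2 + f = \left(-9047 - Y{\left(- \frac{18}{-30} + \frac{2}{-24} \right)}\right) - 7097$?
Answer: $\frac{972251}{60} \approx 16204.0$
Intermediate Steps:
$m{\left(N,P \right)} = - \frac{4}{3} + \frac{N}{3}$ ($m{\left(N,P \right)} = -2 + \frac{2}{6} \left(\left(-1\right) \left(-2\right) + N\right) = -2 + 2 \cdot \frac{1}{6} \left(2 + N\right) = -2 + \frac{2 + N}{3} = -2 + \left(\frac{2}{3} + \frac{N}{3}\right) = - \frac{4}{3} + \frac{N}{3}$)
$f = - \frac{968791}{60}$ ($f = -2 - \frac{968671}{60} = - \frac{968791}{60} \approx -16147.0$)
$m{\left(177,176 \right)} - f = \left(- \frac{4}{3} + \frac{1}{3} \cdot 177\right) - - \frac{968791}{60} = \left(- \frac{4}{3} + 59\right) + \frac{968791}{60} = \frac{173}{3} + \frac{968791}{60} = \frac{972251}{60}$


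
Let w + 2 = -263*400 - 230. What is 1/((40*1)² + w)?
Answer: -1/103832 ≈ -9.6309e-6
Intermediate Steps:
w = -105432 (w = -2 + (-263*400 - 230) = -2 + (-105200 - 230) = -2 - 105430 = -105432)
1/((40*1)² + w) = 1/((40*1)² - 105432) = 1/(40² - 105432) = 1/(1600 - 105432) = 1/(-103832) = -1/103832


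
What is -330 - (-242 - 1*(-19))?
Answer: -107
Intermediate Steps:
-330 - (-242 - 1*(-19)) = -330 - (-242 + 19) = -330 - 1*(-223) = -330 + 223 = -107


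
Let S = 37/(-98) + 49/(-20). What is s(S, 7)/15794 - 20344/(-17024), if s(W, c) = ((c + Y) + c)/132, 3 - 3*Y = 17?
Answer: 1988132477/1663676784 ≈ 1.1950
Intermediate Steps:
Y = -14/3 (Y = 1 - 1/3*17 = 1 - 17/3 = -14/3 ≈ -4.6667)
S = -2771/980 (S = 37*(-1/98) + 49*(-1/20) = -37/98 - 49/20 = -2771/980 ≈ -2.8276)
s(W, c) = -7/198 + c/66 (s(W, c) = ((c - 14/3) + c)/132 = ((-14/3 + c) + c)*(1/132) = (-14/3 + 2*c)*(1/132) = -7/198 + c/66)
s(S, 7)/15794 - 20344/(-17024) = (-7/198 + (1/66)*7)/15794 - 20344/(-17024) = (-7/198 + 7/66)*(1/15794) - 20344*(-1/17024) = (7/99)*(1/15794) + 2543/2128 = 7/1563606 + 2543/2128 = 1988132477/1663676784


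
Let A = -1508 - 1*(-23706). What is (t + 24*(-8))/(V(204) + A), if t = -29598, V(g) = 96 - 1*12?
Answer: -14895/11141 ≈ -1.3370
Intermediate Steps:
V(g) = 84 (V(g) = 96 - 12 = 84)
A = 22198 (A = -1508 + 23706 = 22198)
(t + 24*(-8))/(V(204) + A) = (-29598 + 24*(-8))/(84 + 22198) = (-29598 - 192)/22282 = -29790*1/22282 = -14895/11141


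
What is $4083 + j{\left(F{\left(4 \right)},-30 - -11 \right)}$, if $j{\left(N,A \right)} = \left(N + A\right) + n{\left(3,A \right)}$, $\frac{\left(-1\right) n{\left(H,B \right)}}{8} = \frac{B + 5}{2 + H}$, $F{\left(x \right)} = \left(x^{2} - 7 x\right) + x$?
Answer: $\frac{20392}{5} \approx 4078.4$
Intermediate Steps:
$F{\left(x \right)} = x^{2} - 6 x$
$n{\left(H,B \right)} = - \frac{8 \left(5 + B\right)}{2 + H}$ ($n{\left(H,B \right)} = - 8 \frac{B + 5}{2 + H} = - 8 \frac{5 + B}{2 + H} = - \frac{8 \left(5 + B\right)}{2 + H}$)
$j{\left(N,A \right)} = -8 + N - \frac{3 A}{5}$ ($j{\left(N,A \right)} = \left(N + A\right) + \frac{8 \left(-5 - A\right)}{2 + 3} = \left(A + N\right) + \frac{8 \left(-5 - A\right)}{5} = \left(A + N\right) + 8 \cdot \frac{1}{5} \left(-5 - A\right) = \left(A + N\right) - \left(8 + \frac{8 A}{5}\right) = -8 + N - \frac{3 A}{5}$)
$4083 + j{\left(F{\left(4 \right)},-30 - -11 \right)} = 4083 - \left(8 - 4 \left(-6 + 4\right) + \frac{3 \left(-30 - -11\right)}{5}\right) = 4083 - \left(16 + \frac{3 \left(-30 + 11\right)}{5}\right) = 4083 - \frac{23}{5} = \frac{20392}{5}$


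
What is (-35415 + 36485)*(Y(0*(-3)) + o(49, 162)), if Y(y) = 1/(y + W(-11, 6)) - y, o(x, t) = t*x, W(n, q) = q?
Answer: 25481515/3 ≈ 8.4938e+6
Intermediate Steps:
Y(y) = 1/(6 + y) - y (Y(y) = 1/(y + 6) - y = 1/(6 + y) - y)
(-35415 + 36485)*(Y(0*(-3)) + o(49, 162)) = (-35415 + 36485)*((1 - (0*(-3))² - 0*(-3))/(6 + 0*(-3)) + 162*49) = 1070*((1 - 1*0² - 6*0)/(6 + 0) + 7938) = 1070*((1 - 1*0 + 0)/6 + 7938) = 1070*((1 + 0 + 0)/6 + 7938) = 1070*((⅙)*1 + 7938) = 1070*(⅙ + 7938) = 1070*(47629/6) = 25481515/3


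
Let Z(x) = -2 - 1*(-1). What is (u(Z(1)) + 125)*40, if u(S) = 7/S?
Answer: 4720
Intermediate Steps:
Z(x) = -1 (Z(x) = -2 + 1 = -1)
(u(Z(1)) + 125)*40 = (7/(-1) + 125)*40 = (7*(-1) + 125)*40 = (-7 + 125)*40 = 118*40 = 4720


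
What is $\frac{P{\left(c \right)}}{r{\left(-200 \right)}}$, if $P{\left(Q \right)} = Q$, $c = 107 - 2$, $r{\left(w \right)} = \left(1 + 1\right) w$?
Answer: $- \frac{21}{80} \approx -0.2625$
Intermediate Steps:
$r{\left(w \right)} = 2 w$
$c = 105$ ($c = 107 - 2 = 105$)
$\frac{P{\left(c \right)}}{r{\left(-200 \right)}} = \frac{105}{2 \left(-200\right)} = \frac{105}{-400} = 105 \left(- \frac{1}{400}\right) = - \frac{21}{80}$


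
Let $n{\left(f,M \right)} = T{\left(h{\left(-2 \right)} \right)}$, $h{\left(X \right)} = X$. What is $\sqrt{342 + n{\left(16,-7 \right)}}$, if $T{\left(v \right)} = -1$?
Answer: $\sqrt{341} \approx 18.466$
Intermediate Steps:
$n{\left(f,M \right)} = -1$
$\sqrt{342 + n{\left(16,-7 \right)}} = \sqrt{342 - 1} = \sqrt{341}$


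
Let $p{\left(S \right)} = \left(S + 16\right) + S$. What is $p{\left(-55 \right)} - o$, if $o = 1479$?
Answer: $-1573$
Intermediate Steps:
$p{\left(S \right)} = 16 + 2 S$ ($p{\left(S \right)} = \left(16 + S\right) + S = 16 + 2 S$)
$p{\left(-55 \right)} - o = \left(16 + 2 \left(-55\right)\right) - 1479 = \left(16 - 110\right) - 1479 = -94 - 1479 = -1573$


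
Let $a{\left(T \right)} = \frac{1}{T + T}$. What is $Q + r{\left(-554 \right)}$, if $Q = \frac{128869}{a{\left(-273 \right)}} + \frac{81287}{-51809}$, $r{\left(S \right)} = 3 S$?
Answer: $- \frac{3645495603311}{51809} \approx -7.0364 \cdot 10^{7}$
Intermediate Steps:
$a{\left(T \right)} = \frac{1}{2 T}$
$Q = - \frac{3645409496753}{51809}$ ($Q = \frac{128869}{\frac{1}{2} \frac{1}{-273}} + \frac{81287}{-51809} = \frac{128869}{\frac{1}{2} \left(- \frac{1}{273}\right)} + 81287 \left(- \frac{1}{51809}\right) = \frac{128869}{- \frac{1}{546}} - \frac{81287}{51809} = 128869 \left(-546\right) - \frac{81287}{51809} = -70362474 - \frac{81287}{51809} = - \frac{3645409496753}{51809} \approx -7.0362 \cdot 10^{7}$)
$Q + r{\left(-554 \right)} = - \frac{3645409496753}{51809} + 3 \left(-554\right) = - \frac{3645409496753}{51809} - 1662 = - \frac{3645495603311}{51809}$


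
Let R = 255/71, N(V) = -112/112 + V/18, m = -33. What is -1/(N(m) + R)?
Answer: -426/323 ≈ -1.3189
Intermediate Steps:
N(V) = -1 + V/18 (N(V) = -112*1/112 + V*(1/18) = -1 + V/18)
R = 255/71 (R = (1/71)*255 = 255/71 ≈ 3.5915)
-1/(N(m) + R) = -1/((-1 + (1/18)*(-33)) + 255/71) = -1/((-1 - 11/6) + 255/71) = -1/(-17/6 + 255/71) = -1/323/426 = -1*426/323 = -426/323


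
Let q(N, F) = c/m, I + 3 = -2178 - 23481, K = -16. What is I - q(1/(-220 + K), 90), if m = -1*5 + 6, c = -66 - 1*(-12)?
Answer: -25608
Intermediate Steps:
c = -54 (c = -66 + 12 = -54)
I = -25662 (I = -3 + (-2178 - 23481) = -3 - 25659 = -25662)
m = 1 (m = -5 + 6 = 1)
q(N, F) = -54 (q(N, F) = -54/1 = -54*1 = -54)
I - q(1/(-220 + K), 90) = -25662 - 1*(-54) = -25662 + 54 = -25608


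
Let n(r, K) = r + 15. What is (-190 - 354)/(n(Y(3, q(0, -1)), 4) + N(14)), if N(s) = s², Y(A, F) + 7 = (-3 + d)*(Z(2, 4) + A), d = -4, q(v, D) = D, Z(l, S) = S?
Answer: -544/155 ≈ -3.5097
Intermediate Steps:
Y(A, F) = -35 - 7*A (Y(A, F) = -7 + (-3 - 4)*(4 + A) = -7 - 7*(4 + A) = -7 + (-28 - 7*A) = -35 - 7*A)
n(r, K) = 15 + r
(-190 - 354)/(n(Y(3, q(0, -1)), 4) + N(14)) = (-190 - 354)/((15 + (-35 - 7*3)) + 14²) = -544/((15 + (-35 - 21)) + 196) = -544/((15 - 56) + 196) = -544/(-41 + 196) = -544/155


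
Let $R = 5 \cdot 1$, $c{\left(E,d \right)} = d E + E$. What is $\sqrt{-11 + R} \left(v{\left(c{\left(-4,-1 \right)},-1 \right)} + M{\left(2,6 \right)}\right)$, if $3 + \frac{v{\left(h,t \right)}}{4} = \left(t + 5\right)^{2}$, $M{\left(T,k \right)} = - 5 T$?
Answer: $42 i \sqrt{6} \approx 102.88 i$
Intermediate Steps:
$c{\left(E,d \right)} = E + E d$ ($c{\left(E,d \right)} = E d + E = E + E d$)
$v{\left(h,t \right)} = -12 + 4 \left(5 + t\right)^{2}$ ($v{\left(h,t \right)} = -12 + 4 \left(t + 5\right)^{2} = -12 + 4 \left(5 + t\right)^{2}$)
$R = 5$
$\sqrt{-11 + R} \left(v{\left(c{\left(-4,-1 \right)},-1 \right)} + M{\left(2,6 \right)}\right) = \sqrt{-11 + 5} \left(\left(-12 + 4 \left(5 - 1\right)^{2}\right) - 10\right) = \sqrt{-6} \left(\left(-12 + 4 \cdot 4^{2}\right) - 10\right) = i \sqrt{6} \left(\left(-12 + 4 \cdot 16\right) - 10\right) = i \sqrt{6} \left(\left(-12 + 64\right) - 10\right) = i \sqrt{6} \left(52 - 10\right) = i \sqrt{6} \cdot 42 = 42 i \sqrt{6}$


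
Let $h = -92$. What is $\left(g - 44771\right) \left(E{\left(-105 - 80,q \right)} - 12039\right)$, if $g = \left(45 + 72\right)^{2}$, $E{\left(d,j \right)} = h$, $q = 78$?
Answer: $377055742$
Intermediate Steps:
$E{\left(d,j \right)} = -92$
$g = 13689$ ($g = 117^{2} = 13689$)
$\left(g - 44771\right) \left(E{\left(-105 - 80,q \right)} - 12039\right) = \left(13689 - 44771\right) \left(-92 - 12039\right) = \left(-31082\right) \left(-12131\right) = 377055742$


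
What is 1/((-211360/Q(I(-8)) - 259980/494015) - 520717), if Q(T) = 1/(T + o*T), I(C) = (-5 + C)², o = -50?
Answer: 98803/172880691770733 ≈ 5.7151e-10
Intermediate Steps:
Q(T) = -1/(49*T) (Q(T) = 1/(T - 50*T) = 1/(-49*T) = -1/(49*T))
1/((-211360/Q(I(-8)) - 259980/494015) - 520717) = 1/((-211360*(-49*(-5 - 8)²) - 259980/494015) - 520717) = 1/((-211360/((-1/(49*((-13)²)))) - 259980*1/494015) - 520717) = 1/((-211360/((-1/49/169)) - 51996/98803) - 520717) = 1/((-211360/((-1/49*1/169)) - 51996/98803) - 520717) = 1/((-211360/(-1/8281) - 51996/98803) - 520717) = 1/((-211360*(-8281) - 51996/98803) - 520717) = 1/((1750272160 - 51996/98803) - 520717) = 1/(172932140172484/98803 - 520717) = 1/(172880691770733/98803) = 98803/172880691770733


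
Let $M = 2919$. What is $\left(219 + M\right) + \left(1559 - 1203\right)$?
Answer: $3494$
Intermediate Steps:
$\left(219 + M\right) + \left(1559 - 1203\right) = \left(219 + 2919\right) + \left(1559 - 1203\right) = 3138 + \left(1559 - 1203\right) = 3138 + 356 = 3494$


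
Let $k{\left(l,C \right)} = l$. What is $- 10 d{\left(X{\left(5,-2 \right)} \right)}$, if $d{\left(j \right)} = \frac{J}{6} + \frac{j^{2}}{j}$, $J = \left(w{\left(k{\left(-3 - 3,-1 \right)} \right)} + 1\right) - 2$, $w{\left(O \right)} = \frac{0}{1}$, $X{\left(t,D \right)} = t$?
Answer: $- \frac{145}{3} \approx -48.333$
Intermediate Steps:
$w{\left(O \right)} = 0$ ($w{\left(O \right)} = 0 \cdot 1 = 0$)
$J = -1$ ($J = \left(0 + 1\right) - 2 = 1 - 2 = -1$)
$d{\left(j \right)} = - \frac{1}{6} + j$ ($d{\left(j \right)} = - \frac{1}{6} + \frac{j^{2}}{j} = \left(-1\right) \frac{1}{6} + j = - \frac{1}{6} + j$)
$- 10 d{\left(X{\left(5,-2 \right)} \right)} = - 10 \left(- \frac{1}{6} + 5\right) = \left(-10\right) \frac{29}{6} = - \frac{145}{3}$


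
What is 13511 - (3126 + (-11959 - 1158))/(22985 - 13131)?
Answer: 133147385/9854 ≈ 13512.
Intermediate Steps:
13511 - (3126 + (-11959 - 1158))/(22985 - 13131) = 13511 - (3126 - 13117)/9854 = 13511 - (-9991)/9854 = 13511 - 1*(-9991/9854) = 13511 + 9991/9854 = 133147385/9854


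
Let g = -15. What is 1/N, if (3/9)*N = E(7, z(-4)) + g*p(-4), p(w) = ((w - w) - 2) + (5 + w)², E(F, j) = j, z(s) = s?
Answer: 1/33 ≈ 0.030303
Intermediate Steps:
p(w) = -2 + (5 + w)² (p(w) = (0 - 2) + (5 + w)² = -2 + (5 + w)²)
N = 33 (N = 3*(-4 - 15*(-2 + (5 - 4)²)) = 3*(-4 - 15*(-2 + 1²)) = 3*(-4 - 15*(-2 + 1)) = 3*(-4 - 15*(-1)) = 3*(-4 + 15) = 3*11 = 33)
1/N = 1/33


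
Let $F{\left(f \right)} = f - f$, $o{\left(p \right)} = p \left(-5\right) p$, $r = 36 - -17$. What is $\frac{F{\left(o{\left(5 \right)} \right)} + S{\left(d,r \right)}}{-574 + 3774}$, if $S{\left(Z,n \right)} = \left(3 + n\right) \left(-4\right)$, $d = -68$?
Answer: $- \frac{7}{100} \approx -0.07$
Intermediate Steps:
$r = 53$ ($r = 36 + 17 = 53$)
$S{\left(Z,n \right)} = -12 - 4 n$
$o{\left(p \right)} = - 5 p^{2}$ ($o{\left(p \right)} = - 5 p p = - 5 p^{2}$)
$F{\left(f \right)} = 0$
$\frac{F{\left(o{\left(5 \right)} \right)} + S{\left(d,r \right)}}{-574 + 3774} = \frac{0 - 224}{-574 + 3774} = \frac{0 - 224}{3200} = \left(0 - 224\right) \frac{1}{3200} = \left(-224\right) \frac{1}{3200} = - \frac{7}{100}$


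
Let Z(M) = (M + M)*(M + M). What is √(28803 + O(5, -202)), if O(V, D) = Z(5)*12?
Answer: √30003 ≈ 173.21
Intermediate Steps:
Z(M) = 4*M² (Z(M) = (2*M)*(2*M) = 4*M²)
O(V, D) = 1200 (O(V, D) = (4*5²)*12 = (4*25)*12 = 100*12 = 1200)
√(28803 + O(5, -202)) = √(28803 + 1200) = √30003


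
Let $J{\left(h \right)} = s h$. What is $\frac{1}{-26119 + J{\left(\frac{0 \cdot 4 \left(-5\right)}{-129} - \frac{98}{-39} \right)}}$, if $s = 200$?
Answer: $- \frac{39}{999041} \approx -3.9037 \cdot 10^{-5}$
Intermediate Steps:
$J{\left(h \right)} = 200 h$
$\frac{1}{-26119 + J{\left(\frac{0 \cdot 4 \left(-5\right)}{-129} - \frac{98}{-39} \right)}} = \frac{1}{-26119 + 200 \left(\frac{0 \cdot 4 \left(-5\right)}{-129} - \frac{98}{-39}\right)} = \frac{1}{-26119 + 200 \left(0 \left(-5\right) \left(- \frac{1}{129}\right) - - \frac{98}{39}\right)} = \frac{1}{-26119 + 200 \left(0 \left(- \frac{1}{129}\right) + \frac{98}{39}\right)} = \frac{1}{-26119 + 200 \left(0 + \frac{98}{39}\right)} = \frac{1}{-26119 + 200 \cdot \frac{98}{39}} = \frac{1}{-26119 + \frac{19600}{39}} = \frac{1}{- \frac{999041}{39}} = - \frac{39}{999041}$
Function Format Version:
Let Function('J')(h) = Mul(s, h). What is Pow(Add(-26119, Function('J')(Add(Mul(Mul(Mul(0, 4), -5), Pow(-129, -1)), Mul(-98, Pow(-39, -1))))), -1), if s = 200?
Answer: Rational(-39, 999041) ≈ -3.9037e-5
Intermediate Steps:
Function('J')(h) = Mul(200, h)
Pow(Add(-26119, Function('J')(Add(Mul(Mul(Mul(0, 4), -5), Pow(-129, -1)), Mul(-98, Pow(-39, -1))))), -1) = Pow(Add(-26119, Mul(200, Add(Mul(Mul(Mul(0, 4), -5), Pow(-129, -1)), Mul(-98, Pow(-39, -1))))), -1) = Pow(Add(-26119, Mul(200, Add(Mul(Mul(0, -5), Rational(-1, 129)), Mul(-98, Rational(-1, 39))))), -1) = Pow(Add(-26119, Mul(200, Add(Mul(0, Rational(-1, 129)), Rational(98, 39)))), -1) = Pow(Add(-26119, Mul(200, Add(0, Rational(98, 39)))), -1) = Pow(Add(-26119, Mul(200, Rational(98, 39))), -1) = Pow(Add(-26119, Rational(19600, 39)), -1) = Pow(Rational(-999041, 39), -1) = Rational(-39, 999041)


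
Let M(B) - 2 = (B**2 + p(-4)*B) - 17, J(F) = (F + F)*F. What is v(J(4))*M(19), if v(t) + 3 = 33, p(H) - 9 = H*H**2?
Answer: -20970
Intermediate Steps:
p(H) = 9 + H**3 (p(H) = 9 + H*H**2 = 9 + H**3)
J(F) = 2*F**2 (J(F) = (2*F)*F = 2*F**2)
v(t) = 30 (v(t) = -3 + 33 = 30)
M(B) = -15 + B**2 - 55*B (M(B) = 2 + ((B**2 + (9 + (-4)**3)*B) - 17) = 2 + ((B**2 + (9 - 64)*B) - 17) = 2 + ((B**2 - 55*B) - 17) = 2 + (-17 + B**2 - 55*B) = -15 + B**2 - 55*B)
v(J(4))*M(19) = 30*(-15 + 19**2 - 55*19) = 30*(-15 + 361 - 1045) = 30*(-699) = -20970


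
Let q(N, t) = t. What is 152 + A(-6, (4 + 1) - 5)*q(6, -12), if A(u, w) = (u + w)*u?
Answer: -280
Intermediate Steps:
A(u, w) = u*(u + w)
152 + A(-6, (4 + 1) - 5)*q(6, -12) = 152 - 6*(-6 + ((4 + 1) - 5))*(-12) = 152 - 6*(-6 + (5 - 5))*(-12) = 152 - 6*(-6 + 0)*(-12) = 152 - 6*(-6)*(-12) = 152 + 36*(-12) = 152 - 432 = -280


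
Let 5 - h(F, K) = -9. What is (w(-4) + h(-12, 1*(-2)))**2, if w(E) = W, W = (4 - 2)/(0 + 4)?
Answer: 841/4 ≈ 210.25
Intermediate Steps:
W = 1/2 (W = 2/4 = 2*(1/4) = 1/2 ≈ 0.50000)
w(E) = 1/2
h(F, K) = 14 (h(F, K) = 5 - 1*(-9) = 5 + 9 = 14)
(w(-4) + h(-12, 1*(-2)))**2 = (1/2 + 14)**2 = (29/2)**2 = 841/4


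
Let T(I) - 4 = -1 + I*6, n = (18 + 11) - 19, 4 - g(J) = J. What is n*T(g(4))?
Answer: 30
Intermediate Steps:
g(J) = 4 - J
n = 10 (n = 29 - 19 = 10)
T(I) = 3 + 6*I (T(I) = 4 + (-1 + I*6) = 4 + (-1 + 6*I) = 3 + 6*I)
n*T(g(4)) = 10*(3 + 6*(4 - 1*4)) = 10*(3 + 6*(4 - 4)) = 10*(3 + 6*0) = 10*(3 + 0) = 10*3 = 30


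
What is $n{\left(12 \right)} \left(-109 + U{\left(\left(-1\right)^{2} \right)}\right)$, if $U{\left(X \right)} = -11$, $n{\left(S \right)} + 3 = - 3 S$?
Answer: $4680$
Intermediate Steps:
$n{\left(S \right)} = -3 - 3 S$
$n{\left(12 \right)} \left(-109 + U{\left(\left(-1\right)^{2} \right)}\right) = \left(-3 - 36\right) \left(-109 - 11\right) = \left(-3 - 36\right) \left(-120\right) = \left(-39\right) \left(-120\right) = 4680$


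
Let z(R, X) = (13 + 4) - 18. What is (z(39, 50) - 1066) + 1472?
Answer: 405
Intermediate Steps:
z(R, X) = -1 (z(R, X) = 17 - 18 = -1)
(z(39, 50) - 1066) + 1472 = (-1 - 1066) + 1472 = -1067 + 1472 = 405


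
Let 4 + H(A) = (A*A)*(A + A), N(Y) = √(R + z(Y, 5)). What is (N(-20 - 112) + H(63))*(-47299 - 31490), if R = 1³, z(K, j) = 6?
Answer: -39401591010 - 78789*√7 ≈ -3.9402e+10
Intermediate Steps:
R = 1
N(Y) = √7 (N(Y) = √(1 + 6) = √7)
H(A) = -4 + 2*A³ (H(A) = -4 + (A*A)*(A + A) = -4 + A²*(2*A) = -4 + 2*A³)
(N(-20 - 112) + H(63))*(-47299 - 31490) = (√7 + (-4 + 2*63³))*(-47299 - 31490) = (√7 + (-4 + 2*250047))*(-78789) = (√7 + (-4 + 500094))*(-78789) = (√7 + 500090)*(-78789) = (500090 + √7)*(-78789) = -39401591010 - 78789*√7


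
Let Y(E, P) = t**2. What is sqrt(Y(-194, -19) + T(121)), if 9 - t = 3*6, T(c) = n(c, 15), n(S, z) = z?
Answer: 4*sqrt(6) ≈ 9.7980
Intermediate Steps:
T(c) = 15
t = -9 (t = 9 - 3*6 = 9 - 1*18 = 9 - 18 = -9)
Y(E, P) = 81 (Y(E, P) = (-9)**2 = 81)
sqrt(Y(-194, -19) + T(121)) = sqrt(81 + 15) = sqrt(96) = 4*sqrt(6)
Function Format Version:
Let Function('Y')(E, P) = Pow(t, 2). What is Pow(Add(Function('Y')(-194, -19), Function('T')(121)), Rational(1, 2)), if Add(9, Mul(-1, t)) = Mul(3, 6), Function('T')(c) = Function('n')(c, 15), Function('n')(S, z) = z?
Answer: Mul(4, Pow(6, Rational(1, 2))) ≈ 9.7980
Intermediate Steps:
Function('T')(c) = 15
t = -9 (t = Add(9, Mul(-1, Mul(3, 6))) = Add(9, Mul(-1, 18)) = Add(9, -18) = -9)
Function('Y')(E, P) = 81 (Function('Y')(E, P) = Pow(-9, 2) = 81)
Pow(Add(Function('Y')(-194, -19), Function('T')(121)), Rational(1, 2)) = Pow(Add(81, 15), Rational(1, 2)) = Pow(96, Rational(1, 2)) = Mul(4, Pow(6, Rational(1, 2)))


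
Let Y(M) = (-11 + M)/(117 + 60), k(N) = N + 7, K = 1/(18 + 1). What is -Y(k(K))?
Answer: 25/1121 ≈ 0.022302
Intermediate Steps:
K = 1/19 ≈ 0.052632
k(N) = 7 + N
Y(M) = -11/177 + M/177 (Y(M) = (-11 + M)/177 = (-11 + M)*(1/177) = -11/177 + M/177)
-Y(k(K)) = -(-11/177 + (7 + 1/19)/177) = -(-11/177 + (1/177)*(134/19)) = -(-11/177 + 134/3363) = -1*(-25/1121) = 25/1121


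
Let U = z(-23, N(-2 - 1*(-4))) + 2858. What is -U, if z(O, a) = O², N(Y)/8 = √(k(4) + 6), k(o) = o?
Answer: -3387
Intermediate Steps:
N(Y) = 8*√10 (N(Y) = 8*√(4 + 6) = 8*√10)
U = 3387 (U = (-23)² + 2858 = 529 + 2858 = 3387)
-U = -1*3387 = -3387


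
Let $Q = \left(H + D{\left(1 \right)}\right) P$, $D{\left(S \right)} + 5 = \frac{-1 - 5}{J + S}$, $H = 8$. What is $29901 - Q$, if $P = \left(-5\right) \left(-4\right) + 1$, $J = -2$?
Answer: $29712$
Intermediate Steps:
$P = 21$ ($P = 20 + 1 = 21$)
$D{\left(S \right)} = -5 - \frac{6}{-2 + S}$ ($D{\left(S \right)} = -5 + \frac{-1 - 5}{-2 + S} = -5 - \frac{6}{-2 + S}$)
$Q = 189$ ($Q = \left(8 + \frac{4 - 5}{-2 + 1}\right) 21 = \left(8 + \frac{4 - 5}{-1}\right) 21 = \left(8 - -1\right) 21 = \left(8 + 1\right) 21 = 9 \cdot 21 = 189$)
$29901 - Q = 29901 - 189 = 29712$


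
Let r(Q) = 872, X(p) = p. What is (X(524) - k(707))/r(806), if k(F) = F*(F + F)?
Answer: -499587/436 ≈ -1145.8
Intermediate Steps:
k(F) = 2*F² (k(F) = F*(2*F) = 2*F²)
(X(524) - k(707))/r(806) = (524 - 2*707²)/872 = (524 - 2*499849)*(1/872) = (524 - 1*999698)*(1/872) = (524 - 999698)*(1/872) = -999174*1/872 = -499587/436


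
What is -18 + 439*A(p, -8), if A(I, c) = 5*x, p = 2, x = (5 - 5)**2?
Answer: -18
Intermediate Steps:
x = 0 (x = 0**2 = 0)
A(I, c) = 0 (A(I, c) = 5*0 = 0)
-18 + 439*A(p, -8) = -18 + 439*0 = -18 + 0 = -18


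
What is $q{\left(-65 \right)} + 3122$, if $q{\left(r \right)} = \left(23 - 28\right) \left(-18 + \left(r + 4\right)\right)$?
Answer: $3517$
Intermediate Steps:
$q{\left(r \right)} = 70 - 5 r$ ($q{\left(r \right)} = - 5 \left(-18 + \left(4 + r\right)\right) = - 5 \left(-14 + r\right) = 70 - 5 r$)
$q{\left(-65 \right)} + 3122 = \left(70 - -325\right) + 3122 = \left(70 + 325\right) + 3122 = 395 + 3122 = 3517$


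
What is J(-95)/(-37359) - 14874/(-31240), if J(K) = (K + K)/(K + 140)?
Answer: 2501143507/5251928220 ≈ 0.47623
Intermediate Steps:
J(K) = 2*K/(140 + K) (J(K) = (2*K)/(140 + K) = 2*K/(140 + K))
J(-95)/(-37359) - 14874/(-31240) = (2*(-95)/(140 - 95))/(-37359) - 14874/(-31240) = (2*(-95)/45)*(-1/37359) - 14874*(-1/31240) = (2*(-95)*(1/45))*(-1/37359) + 7437/15620 = -38/9*(-1/37359) + 7437/15620 = 38/336231 + 7437/15620 = 2501143507/5251928220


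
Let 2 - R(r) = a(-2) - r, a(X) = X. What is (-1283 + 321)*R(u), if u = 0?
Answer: -3848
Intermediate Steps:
R(r) = 4 + r (R(r) = 2 - (-2 - r) = 2 + (2 + r) = 4 + r)
(-1283 + 321)*R(u) = (-1283 + 321)*(4 + 0) = -962*4 = -3848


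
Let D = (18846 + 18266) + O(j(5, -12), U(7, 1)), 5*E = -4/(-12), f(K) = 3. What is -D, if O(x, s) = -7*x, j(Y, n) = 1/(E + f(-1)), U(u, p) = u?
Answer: -1707047/46 ≈ -37110.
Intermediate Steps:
E = 1/15 (E = (-4/(-12))/5 = (-4*(-1/12))/5 = (⅕)*(⅓) = 1/15 ≈ 0.066667)
j(Y, n) = 15/46 (j(Y, n) = 1/(1/15 + 3) = 1/(46/15) = 15/46)
D = 1707047/46 (D = (18846 + 18266) - 7*15/46 = 37112 - 105/46 = 1707047/46 ≈ 37110.)
-D = -1*1707047/46 = -1707047/46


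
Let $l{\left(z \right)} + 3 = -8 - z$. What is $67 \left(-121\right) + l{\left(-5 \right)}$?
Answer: $-8113$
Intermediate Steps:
$l{\left(z \right)} = -11 - z$ ($l{\left(z \right)} = -3 - \left(8 + z\right) = -11 - z$)
$67 \left(-121\right) + l{\left(-5 \right)} = 67 \left(-121\right) - 6 = -8107 + \left(-11 + 5\right) = -8107 - 6 = -8113$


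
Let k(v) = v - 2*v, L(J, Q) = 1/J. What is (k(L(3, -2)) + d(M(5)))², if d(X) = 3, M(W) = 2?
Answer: 64/9 ≈ 7.1111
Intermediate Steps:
k(v) = -v
(k(L(3, -2)) + d(M(5)))² = (-1/3 + 3)² = (-1*⅓ + 3)² = (-⅓ + 3)² = (8/3)² = 64/9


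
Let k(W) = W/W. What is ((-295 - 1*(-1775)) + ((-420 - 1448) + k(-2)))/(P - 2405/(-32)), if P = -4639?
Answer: 1376/16227 ≈ 0.084797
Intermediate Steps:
k(W) = 1
((-295 - 1*(-1775)) + ((-420 - 1448) + k(-2)))/(P - 2405/(-32)) = ((-295 - 1*(-1775)) + ((-420 - 1448) + 1))/(-4639 - 2405/(-32)) = ((-295 + 1775) + (-1868 + 1))/(-4639 - 2405*(-1/32)) = (1480 - 1867)/(-4639 + 2405/32) = -387/(-146043/32) = -387*(-32/146043) = 1376/16227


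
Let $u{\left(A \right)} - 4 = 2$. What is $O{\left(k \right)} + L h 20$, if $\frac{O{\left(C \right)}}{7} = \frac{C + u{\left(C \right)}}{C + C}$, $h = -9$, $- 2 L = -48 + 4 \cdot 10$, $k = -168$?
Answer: $- \frac{5733}{8} \approx -716.63$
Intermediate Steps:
$u{\left(A \right)} = 6$ ($u{\left(A \right)} = 4 + 2 = 6$)
$L = 4$ ($L = - \frac{-48 + 4 \cdot 10}{2} = - \frac{-48 + 40}{2} = \left(- \frac{1}{2}\right) \left(-8\right) = 4$)
$O{\left(C \right)} = \frac{7 \left(6 + C\right)}{2 C}$ ($O{\left(C \right)} = 7 \frac{C + 6}{C + C} = 7 \frac{6 + C}{2 C} = \frac{7 \left(6 + C\right)}{2 C}$)
$O{\left(k \right)} + L h 20 = \left(\frac{7}{2} + \frac{21}{-168}\right) + 4 \left(\left(-9\right) 20\right) = \left(\frac{7}{2} + 21 \left(- \frac{1}{168}\right)\right) + 4 \left(-180\right) = \left(\frac{7}{2} - \frac{1}{8}\right) - 720 = \frac{27}{8} - 720 = - \frac{5733}{8}$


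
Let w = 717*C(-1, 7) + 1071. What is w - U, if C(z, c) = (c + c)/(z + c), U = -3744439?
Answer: 3747183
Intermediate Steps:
C(z, c) = 2*c/(c + z) (C(z, c) = (2*c)/(c + z) = 2*c/(c + z))
w = 2744 (w = 717*(2*7/(7 - 1)) + 1071 = 717*(2*7/6) + 1071 = 717*(2*7*(⅙)) + 1071 = 717*(7/3) + 1071 = 1673 + 1071 = 2744)
w - U = 2744 - 1*(-3744439) = 2744 + 3744439 = 3747183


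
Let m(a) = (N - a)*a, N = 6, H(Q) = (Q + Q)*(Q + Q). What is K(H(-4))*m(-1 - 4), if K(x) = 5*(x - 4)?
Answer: -16500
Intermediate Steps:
H(Q) = 4*Q² (H(Q) = (2*Q)*(2*Q) = 4*Q²)
K(x) = -20 + 5*x (K(x) = 5*(-4 + x) = -20 + 5*x)
m(a) = a*(6 - a) (m(a) = (6 - a)*a = a*(6 - a))
K(H(-4))*m(-1 - 4) = (-20 + 5*(4*(-4)²))*((-1 - 4)*(6 - (-1 - 4))) = (-20 + 5*(4*16))*(-5*(6 - 1*(-5))) = (-20 + 5*64)*(-5*(6 + 5)) = (-20 + 320)*(-5*11) = 300*(-55) = -16500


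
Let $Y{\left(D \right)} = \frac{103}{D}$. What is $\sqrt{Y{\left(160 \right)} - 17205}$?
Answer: $\frac{i \sqrt{27526970}}{40} \approx 131.17 i$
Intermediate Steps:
$\sqrt{Y{\left(160 \right)} - 17205} = \sqrt{\frac{103}{160} - 17205} = \sqrt{- \frac{2752697}{160}} = \frac{i \sqrt{27526970}}{40}$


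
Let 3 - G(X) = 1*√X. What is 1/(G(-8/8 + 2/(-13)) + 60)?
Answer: 273/17204 + I*√195/51612 ≈ 0.015868 + 0.00027056*I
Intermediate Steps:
G(X) = 3 - √X
1/(G(-8/8 + 2/(-13)) + 60) = 1/((3 - √(-8/8 + 2/(-13))) + 60) = 1/((3 - √(-8*⅛ + 2*(-1/13))) + 60) = 1/((3 - √(-1 - 2/13)) + 60) = 1/((3 - √(-15/13)) + 60) = 1/((3 - I*√195/13) + 60) = 1/(63 - I*√195/13)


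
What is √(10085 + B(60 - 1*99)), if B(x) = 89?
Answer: √10174 ≈ 100.87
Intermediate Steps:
√(10085 + B(60 - 1*99)) = √(10085 + 89) = √10174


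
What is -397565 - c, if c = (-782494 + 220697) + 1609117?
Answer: -1444885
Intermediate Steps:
c = 1047320 (c = -561797 + 1609117 = 1047320)
-397565 - c = -397565 - 1*1047320 = -397565 - 1047320 = -1444885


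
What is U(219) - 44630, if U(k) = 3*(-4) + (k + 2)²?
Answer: 4199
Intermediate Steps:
U(k) = -12 + (2 + k)²
U(219) - 44630 = (-12 + (2 + 219)²) - 44630 = (-12 + 221²) - 44630 = (-12 + 48841) - 44630 = 48829 - 44630 = 4199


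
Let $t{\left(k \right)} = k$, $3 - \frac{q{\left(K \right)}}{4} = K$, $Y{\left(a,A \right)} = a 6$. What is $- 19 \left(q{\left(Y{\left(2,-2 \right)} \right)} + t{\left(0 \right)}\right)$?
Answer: $684$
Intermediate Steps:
$Y{\left(a,A \right)} = 6 a$
$q{\left(K \right)} = 12 - 4 K$
$- 19 \left(q{\left(Y{\left(2,-2 \right)} \right)} + t{\left(0 \right)}\right) = - 19 \left(\left(12 - 4 \cdot 6 \cdot 2\right) + 0\right) = - 19 \left(\left(12 - 48\right) + 0\right) = - 19 \left(-36 + 0\right) = \left(-19\right) \left(-36\right) = 684$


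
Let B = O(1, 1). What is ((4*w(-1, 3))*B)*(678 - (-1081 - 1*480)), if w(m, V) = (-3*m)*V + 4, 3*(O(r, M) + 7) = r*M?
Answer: -2328560/3 ≈ -7.7619e+5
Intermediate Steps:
O(r, M) = -7 + M*r/3 (O(r, M) = -7 + (r*M)/3 = -7 + (M*r)/3 = -7 + M*r/3)
w(m, V) = 4 - 3*V*m (w(m, V) = -3*V*m + 4 = 4 - 3*V*m)
B = -20/3 (B = -7 + (⅓)*1*1 = -7 + ⅓ = -20/3 ≈ -6.6667)
((4*w(-1, 3))*B)*(678 - (-1081 - 1*480)) = ((4*(4 - 3*3*(-1)))*(-20/3))*(678 - (-1081 - 1*480)) = ((4*(4 + 9))*(-20/3))*(678 - (-1081 - 480)) = ((4*13)*(-20/3))*(678 - 1*(-1561)) = (52*(-20/3))*(678 + 1561) = -1040/3*2239 = -2328560/3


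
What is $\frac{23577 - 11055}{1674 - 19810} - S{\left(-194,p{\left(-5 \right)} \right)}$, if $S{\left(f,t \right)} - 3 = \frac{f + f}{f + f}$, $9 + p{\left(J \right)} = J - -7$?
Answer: $- \frac{42533}{9068} \approx -4.6905$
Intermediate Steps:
$p{\left(J \right)} = -2 + J$ ($p{\left(J \right)} = -9 + \left(J - -7\right) = -9 + \left(J + 7\right) = -9 + \left(7 + J\right) = -2 + J$)
$S{\left(f,t \right)} = 4$ ($S{\left(f,t \right)} = 3 + \frac{f + f}{f + f} = 3 + \frac{2 f}{2 f} = 3 + 2 f \frac{1}{2 f} = 3 + 1 = 4$)
$\frac{23577 - 11055}{1674 - 19810} - S{\left(-194,p{\left(-5 \right)} \right)} = \frac{23577 - 11055}{1674 - 19810} - 4 = \frac{12522}{-18136} - 4 = 12522 \left(- \frac{1}{18136}\right) - 4 = - \frac{6261}{9068} - 4 = - \frac{42533}{9068}$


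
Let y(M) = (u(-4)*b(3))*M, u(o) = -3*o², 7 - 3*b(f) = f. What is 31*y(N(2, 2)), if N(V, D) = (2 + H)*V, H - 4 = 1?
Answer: -27776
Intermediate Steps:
H = 5 (H = 4 + 1 = 5)
b(f) = 7/3 - f/3
N(V, D) = 7*V (N(V, D) = (2 + 5)*V = 7*V)
y(M) = -64*M (y(M) = ((-3*(-4)²)*(7/3 - ⅓*3))*M = ((-3*16)*(7/3 - 1))*M = (-48*4/3)*M = -64*M)
31*y(N(2, 2)) = 31*(-448*2) = 31*(-64*14) = 31*(-896) = -27776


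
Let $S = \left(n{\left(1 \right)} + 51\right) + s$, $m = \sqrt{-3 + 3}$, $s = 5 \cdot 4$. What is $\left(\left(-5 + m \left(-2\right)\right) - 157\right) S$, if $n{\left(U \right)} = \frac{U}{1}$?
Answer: $-11664$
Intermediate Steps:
$n{\left(U \right)} = U$ ($n{\left(U \right)} = U 1 = U$)
$s = 20$
$m = 0$ ($m = \sqrt{0} = 0$)
$S = 72$ ($S = \left(1 + 51\right) + 20 = 52 + 20 = 72$)
$\left(\left(-5 + m \left(-2\right)\right) - 157\right) S = \left(\left(-5 + 0 \left(-2\right)\right) - 157\right) 72 = \left(\left(-5 + 0\right) - 157\right) 72 = \left(-5 - 157\right) 72 = \left(-162\right) 72 = -11664$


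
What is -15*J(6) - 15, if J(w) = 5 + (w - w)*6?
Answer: -90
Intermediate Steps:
J(w) = 5 (J(w) = 5 + 0*6 = 5 + 0 = 5)
-15*J(6) - 15 = -15*5 - 15 = -75 - 15 = -90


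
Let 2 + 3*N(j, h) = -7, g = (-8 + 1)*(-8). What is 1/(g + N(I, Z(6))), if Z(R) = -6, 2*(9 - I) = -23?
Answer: 1/53 ≈ 0.018868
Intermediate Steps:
I = 41/2 (I = 9 - 1/2*(-23) = 9 + 23/2 = 41/2 ≈ 20.500)
g = 56 (g = -7*(-8) = 56)
N(j, h) = -3 (N(j, h) = -2/3 + (1/3)*(-7) = -2/3 - 7/3 = -3)
1/(g + N(I, Z(6))) = 1/(56 - 3) = 1/53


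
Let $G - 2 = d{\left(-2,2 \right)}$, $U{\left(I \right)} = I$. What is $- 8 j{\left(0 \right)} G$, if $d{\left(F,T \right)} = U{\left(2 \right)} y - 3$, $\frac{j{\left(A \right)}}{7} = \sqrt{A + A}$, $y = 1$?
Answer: $0$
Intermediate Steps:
$j{\left(A \right)} = 7 \sqrt{2} \sqrt{A}$ ($j{\left(A \right)} = 7 \sqrt{A + A} = 7 \sqrt{2 A} = 7 \sqrt{2} \sqrt{A}$)
$d{\left(F,T \right)} = -1$ ($d{\left(F,T \right)} = 2 \cdot 1 - 3 = 2 - 3 = -1$)
$G = 1$ ($G = 2 - 1 = 1$)
$- 8 j{\left(0 \right)} G = - 8 \cdot 7 \sqrt{2} \sqrt{0} \cdot 1 = - 8 \cdot 7 \sqrt{2} \cdot 0 \cdot 1 = \left(-8\right) 0 \cdot 1 = 0 \cdot 1 = 0$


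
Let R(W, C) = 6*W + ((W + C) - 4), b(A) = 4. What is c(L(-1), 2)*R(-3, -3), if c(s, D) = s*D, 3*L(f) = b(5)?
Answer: -224/3 ≈ -74.667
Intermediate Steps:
L(f) = 4/3 (L(f) = (1/3)*4 = 4/3)
c(s, D) = D*s
R(W, C) = -4 + C + 7*W (R(W, C) = 6*W + ((C + W) - 4) = 6*W + (-4 + C + W) = -4 + C + 7*W)
c(L(-1), 2)*R(-3, -3) = (2*(4/3))*(-4 - 3 + 7*(-3)) = 8*(-4 - 3 - 21)/3 = (8/3)*(-28) = -224/3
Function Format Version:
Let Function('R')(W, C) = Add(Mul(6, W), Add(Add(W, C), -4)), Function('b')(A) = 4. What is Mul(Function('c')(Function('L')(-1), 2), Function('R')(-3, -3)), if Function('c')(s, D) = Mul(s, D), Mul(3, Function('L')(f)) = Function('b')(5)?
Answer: Rational(-224, 3) ≈ -74.667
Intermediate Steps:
Function('L')(f) = Rational(4, 3) (Function('L')(f) = Mul(Rational(1, 3), 4) = Rational(4, 3))
Function('c')(s, D) = Mul(D, s)
Function('R')(W, C) = Add(-4, C, Mul(7, W)) (Function('R')(W, C) = Add(Mul(6, W), Add(Add(C, W), -4)) = Add(Mul(6, W), Add(-4, C, W)) = Add(-4, C, Mul(7, W)))
Mul(Function('c')(Function('L')(-1), 2), Function('R')(-3, -3)) = Mul(Mul(2, Rational(4, 3)), Add(-4, -3, Mul(7, -3))) = Mul(Rational(8, 3), Add(-4, -3, -21)) = Mul(Rational(8, 3), -28) = Rational(-224, 3)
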